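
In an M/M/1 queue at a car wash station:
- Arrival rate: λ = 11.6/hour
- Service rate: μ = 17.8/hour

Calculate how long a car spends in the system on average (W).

First, compute utilization: ρ = λ/μ = 11.6/17.8 = 0.6517
For M/M/1: W = 1/(μ-λ)
W = 1/(17.8-11.6) = 1/6.20
W = 0.1613 hours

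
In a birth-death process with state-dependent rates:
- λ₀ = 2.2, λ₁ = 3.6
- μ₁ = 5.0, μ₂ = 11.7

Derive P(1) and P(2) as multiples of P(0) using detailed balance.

Balance equations:
State 0: λ₀P₀ = μ₁P₁ → P₁ = (λ₀/μ₁)P₀ = (2.2/5.0)P₀ = 0.4400P₀
State 1: P₂ = (λ₀λ₁)/(μ₁μ₂)P₀ = (2.2×3.6)/(5.0×11.7)P₀ = 0.1354P₀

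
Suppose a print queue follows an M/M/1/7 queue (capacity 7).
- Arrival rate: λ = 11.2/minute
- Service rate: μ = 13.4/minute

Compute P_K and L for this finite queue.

ρ = λ/μ = 11.2/13.4 = 0.83582
P₀ = (1-ρ)/(1-ρ^(K+1)) = (1-0.83582)/(1-0.83582^8) = 0.1642/0.7618 = 0.2155
P_K = P₀×ρ^K = 0.21551 × 0.83582^7 = 0.21551 × 0.28496 = 0.06141
Blocking probability P_7 = 0.06141 (6.14%)
L = ρ[1 - (K+1)ρ^K + Kρ^(K+1)] / [(1-ρ)(1-ρ^(K+1))]
L = 0.83582 × (1 - 8×0.284964 + 7×0.238178) / ((1 - 0.83582) × (1 - 0.238178)) = 2.5897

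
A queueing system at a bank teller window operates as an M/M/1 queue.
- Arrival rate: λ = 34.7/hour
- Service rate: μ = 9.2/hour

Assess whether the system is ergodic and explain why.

Stability requires ρ = λ/(cμ) < 1
ρ = 34.7/(1 × 9.2) = 34.7/9.20 = 3.7717
Since 3.7717 ≥ 1, the system is UNSTABLE.
Queue grows without bound. Need μ > λ = 34.7.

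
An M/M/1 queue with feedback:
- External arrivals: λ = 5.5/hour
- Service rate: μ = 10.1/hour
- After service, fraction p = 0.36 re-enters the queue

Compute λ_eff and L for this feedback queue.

Effective arrival rate: λ_eff = λ/(1-p) = 5.5/(1-0.36) = 5.5/0.64 = 8.59375
ρ = λ_eff/μ = 8.59375/10.1 = 0.850866
L = ρ/(1-ρ) = 0.850866/(1-0.850866) = 5.7054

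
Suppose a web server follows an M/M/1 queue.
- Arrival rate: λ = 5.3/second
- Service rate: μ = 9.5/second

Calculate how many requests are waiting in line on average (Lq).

ρ = λ/μ = 5.3/9.5 = 0.5579
For M/M/1: Lq = λ²/(μ(μ-λ))
Lq = 28.09/(9.5 × 4.20)
Lq = 0.7040 requests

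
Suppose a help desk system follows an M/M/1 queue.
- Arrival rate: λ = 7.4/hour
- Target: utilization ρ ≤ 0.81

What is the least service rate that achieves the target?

ρ = λ/μ, so μ = λ/ρ
μ ≥ 7.4/0.81 = 9.1358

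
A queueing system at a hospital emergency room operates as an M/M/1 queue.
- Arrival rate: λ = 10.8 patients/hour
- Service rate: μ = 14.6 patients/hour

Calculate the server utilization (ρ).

Server utilization: ρ = λ/μ
ρ = 10.8/14.6 = 0.7397
The server is busy 73.97% of the time.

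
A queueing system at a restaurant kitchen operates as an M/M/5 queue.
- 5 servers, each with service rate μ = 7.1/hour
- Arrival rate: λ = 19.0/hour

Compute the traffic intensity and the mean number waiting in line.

Traffic intensity: ρ = λ/(cμ) = 19.0/(5×7.1) = 0.5352
Since ρ = 0.5352 < 1, system is stable.
Offered load a = λ/μ = cρ = 19.0/7.1 = 2.6761
P₀ = [ Σₙ₌₀^4 aⁿ/n! + a^5/(5!(1-ρ)) ]⁻¹
Σ = a^0/0! + a^1/1! + a^2/2! + a^3/3! + a^4/4! = 1.0000 + 2.6761 + 3.5806 + 3.1940 + 2.1368 = 12.5875
a^5/(5!(1-ρ)) = 137.2386/(120 × 0.46479) = 2.4606
P₀ = 1/(12.5875 + 2.4606) = 0.06645
Lq = P₀·a^5·ρ / (5!(1-ρ)²) = 0.06645 × 137.2386 × 0.5352 / (120 × 0.2160) = 0.1883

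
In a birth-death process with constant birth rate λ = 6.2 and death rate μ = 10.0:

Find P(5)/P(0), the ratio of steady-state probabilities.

For constant rates: P(n)/P(0) = (λ/μ)^n
P(5)/P(0) = (6.2/10.0)^5 = 0.6200^5 = 0.09161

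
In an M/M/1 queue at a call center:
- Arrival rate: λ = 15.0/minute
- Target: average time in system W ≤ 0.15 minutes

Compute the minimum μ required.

For M/M/1: W = 1/(μ-λ)
Need W ≤ 0.15, so 1/(μ-λ) ≤ 0.15
μ - λ ≥ 1/0.15 = 6.6667
μ ≥ 15.0 + 6.6667 = 21.6667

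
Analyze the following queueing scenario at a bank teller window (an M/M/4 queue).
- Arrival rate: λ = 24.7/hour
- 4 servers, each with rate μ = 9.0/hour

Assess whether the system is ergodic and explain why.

Stability requires ρ = λ/(cμ) < 1
ρ = 24.7/(4 × 9.0) = 24.7/36.00 = 0.6861
Since 0.6861 < 1, the system is STABLE.
The servers are busy 68.61% of the time.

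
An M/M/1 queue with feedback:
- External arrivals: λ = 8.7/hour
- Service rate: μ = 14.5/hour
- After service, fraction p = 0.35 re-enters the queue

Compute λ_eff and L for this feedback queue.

Effective arrival rate: λ_eff = λ/(1-p) = 8.7/(1-0.35) = 8.7/0.65 = 13.38462
ρ = λ_eff/μ = 13.38462/14.5 = 0.923077
L = ρ/(1-ρ) = 0.923077/(1-0.923077) = 12.0000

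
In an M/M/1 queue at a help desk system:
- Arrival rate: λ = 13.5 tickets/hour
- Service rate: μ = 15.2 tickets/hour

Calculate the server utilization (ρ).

Server utilization: ρ = λ/μ
ρ = 13.5/15.2 = 0.8882
The server is busy 88.82% of the time.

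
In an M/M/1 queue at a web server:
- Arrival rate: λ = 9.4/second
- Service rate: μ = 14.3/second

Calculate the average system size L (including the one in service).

ρ = λ/μ = 9.4/14.3 = 0.6573
For M/M/1: L = λ/(μ-λ)
L = 9.4/(14.3-9.4) = 9.4/4.90
L = 1.9184 requests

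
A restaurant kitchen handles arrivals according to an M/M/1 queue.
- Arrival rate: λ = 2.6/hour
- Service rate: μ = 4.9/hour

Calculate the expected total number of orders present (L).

ρ = λ/μ = 2.6/4.9 = 0.5306
For M/M/1: L = λ/(μ-λ)
L = 2.6/(4.9-2.6) = 2.6/2.30
L = 1.1304 orders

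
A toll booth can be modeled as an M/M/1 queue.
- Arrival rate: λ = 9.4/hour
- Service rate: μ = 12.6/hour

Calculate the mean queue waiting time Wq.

First, compute utilization: ρ = λ/μ = 9.4/12.6 = 0.7460
For M/M/1: Wq = λ/(μ(μ-λ))
Wq = 9.4/(12.6 × (12.6-9.4))
Wq = 9.4/(12.6 × 3.20)
Wq = 0.2331 hours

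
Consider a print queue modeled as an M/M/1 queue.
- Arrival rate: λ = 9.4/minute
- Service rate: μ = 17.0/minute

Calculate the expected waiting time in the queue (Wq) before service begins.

First, compute utilization: ρ = λ/μ = 9.4/17.0 = 0.5529
For M/M/1: Wq = λ/(μ(μ-λ))
Wq = 9.4/(17.0 × (17.0-9.4))
Wq = 9.4/(17.0 × 7.60)
Wq = 0.07276 minutes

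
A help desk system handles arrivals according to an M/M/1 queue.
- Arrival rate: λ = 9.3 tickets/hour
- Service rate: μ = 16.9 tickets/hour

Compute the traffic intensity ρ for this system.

Server utilization: ρ = λ/μ
ρ = 9.3/16.9 = 0.5503
The server is busy 55.03% of the time.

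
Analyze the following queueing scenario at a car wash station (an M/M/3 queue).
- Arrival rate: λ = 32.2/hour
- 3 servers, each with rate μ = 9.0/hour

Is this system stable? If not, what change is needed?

Stability requires ρ = λ/(cμ) < 1
ρ = 32.2/(3 × 9.0) = 32.2/27.00 = 1.1926
Since 1.1926 ≥ 1, the system is UNSTABLE.
Need c > λ/μ = 32.2/9.0 = 3.58.
Minimum servers needed: c = 4.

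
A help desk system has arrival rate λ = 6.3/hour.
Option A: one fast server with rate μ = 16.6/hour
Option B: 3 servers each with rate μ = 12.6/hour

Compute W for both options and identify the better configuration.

Option A: single server μ = 16.6 (M/M/1)
  ρ_A = 6.3/16.6 = 0.3795
  W_A = 1/(μ-λ) = 1/(16.6-6.3) = 1/10.30 = 0.09709

Option B: 3 servers μ = 12.6 (M/M/3)
  ρ_B = λ/(cμ) = 6.3/(3×12.6) = 0.1667
  Offered load a = λ/μ = cρ = 6.3/12.6 = 0.5000
  P₀ = [ Σₙ₌₀^2 aⁿ/n! + a^3/(3!(1-ρ)) ]⁻¹
  Σ = a^0/0! + a^1/1! + a^2/2! = 1.0000 + 0.5000 + 0.1250 = 1.6250
  a^3/(3!(1-ρ)) = 0.1250/(6 × 0.8333) = 0.02500
  P₀ = 1/(1.6250 + 0.02500) = 0.6061
  Lq = P₀·a^3·ρ / (3!(1-ρ)²) = 0.60606 × 0.12500 × 0.16667 / (6 × 0.69444) = 0.003030
  Wq_B = Lq/λ = 0.003030/6.3 = 0.0004810
  W_B = Wq_B + 1/μ = 0.0004810 + 0.07937 = 0.07985

Since W_B = 0.07985 < W_A = 0.09709, Option B (multiple servers) has the shorter time in system.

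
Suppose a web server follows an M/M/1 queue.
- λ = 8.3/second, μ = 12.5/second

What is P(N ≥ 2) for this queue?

ρ = λ/μ = 8.3/12.5 = 0.6640
P(N ≥ n) = ρⁿ
P(N ≥ 2) = 0.6640^2
P(N ≥ 2) = 0.4409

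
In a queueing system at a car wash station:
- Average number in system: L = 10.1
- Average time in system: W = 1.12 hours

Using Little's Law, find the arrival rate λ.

Little's Law: L = λW, so λ = L/W
λ = 10.1/1.12 = 9.0179 cars/hour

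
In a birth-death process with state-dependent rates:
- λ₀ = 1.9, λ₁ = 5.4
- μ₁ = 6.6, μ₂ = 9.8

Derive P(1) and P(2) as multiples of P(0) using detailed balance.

Balance equations:
State 0: λ₀P₀ = μ₁P₁ → P₁ = (λ₀/μ₁)P₀ = (1.9/6.6)P₀ = 0.2879P₀
State 1: P₂ = (λ₀λ₁)/(μ₁μ₂)P₀ = (1.9×5.4)/(6.6×9.8)P₀ = 0.1586P₀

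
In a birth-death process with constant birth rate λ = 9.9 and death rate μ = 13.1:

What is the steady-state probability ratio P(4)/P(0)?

For constant rates: P(n)/P(0) = (λ/μ)^n
P(4)/P(0) = (9.9/13.1)^4 = 0.75573^4 = 0.3262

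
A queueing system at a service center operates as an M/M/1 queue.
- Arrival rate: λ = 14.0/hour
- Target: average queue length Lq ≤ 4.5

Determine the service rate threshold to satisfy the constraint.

For M/M/1: Lq = λ²/(μ(μ-λ))
Need Lq ≤ 4.5, i.e. μ(μ-λ) ≥ λ²/4.5
μ² - 14.0μ - 196.00/4.5 ≥ 0  →  μ² - 14.0μ - 43.55556 ≥ 0
Quadratic formula (positive root): μ = [λ + √(λ² + 4×43.55556)]/2
Discriminant: 196.00 + 4×43.55556 = 370.2222, √370.2222 = 19.2412
μ ≥ (14.0 + 19.2412)/2 = 16.6206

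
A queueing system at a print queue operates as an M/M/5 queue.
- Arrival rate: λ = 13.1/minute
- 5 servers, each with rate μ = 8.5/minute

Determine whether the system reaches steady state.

Stability requires ρ = λ/(cμ) < 1
ρ = 13.1/(5 × 8.5) = 13.1/42.50 = 0.3082
Since 0.3082 < 1, the system is STABLE.
The servers are busy 30.82% of the time.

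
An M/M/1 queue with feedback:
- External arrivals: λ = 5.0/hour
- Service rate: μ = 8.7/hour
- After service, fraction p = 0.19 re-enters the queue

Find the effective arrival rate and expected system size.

Effective arrival rate: λ_eff = λ/(1-p) = 5.0/(1-0.19) = 5.0/0.81 = 6.1728
ρ = λ_eff/μ = 6.1728/8.7 = 0.70952
L = ρ/(1-ρ) = 0.70952/(1-0.70952) = 2.4426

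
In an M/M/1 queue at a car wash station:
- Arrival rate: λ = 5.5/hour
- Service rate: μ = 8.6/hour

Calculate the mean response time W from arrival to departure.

First, compute utilization: ρ = λ/μ = 5.5/8.6 = 0.6395
For M/M/1: W = 1/(μ-λ)
W = 1/(8.6-5.5) = 1/3.10
W = 0.3226 hours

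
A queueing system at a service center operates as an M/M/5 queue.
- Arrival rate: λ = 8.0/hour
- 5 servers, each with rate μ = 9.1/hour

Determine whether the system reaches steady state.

Stability requires ρ = λ/(cμ) < 1
ρ = 8.0/(5 × 9.1) = 8.0/45.50 = 0.1758
Since 0.1758 < 1, the system is STABLE.
The servers are busy 17.58% of the time.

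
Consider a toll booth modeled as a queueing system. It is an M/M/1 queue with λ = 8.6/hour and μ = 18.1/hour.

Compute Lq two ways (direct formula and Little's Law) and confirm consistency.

Method 1 (direct): Lq = λ²/(μ(μ-λ)) = 73.96/(18.1 × 9.50) = 0.4301

Method 2 (Little's Law):
W = 1/(μ-λ) = 1/9.50 = 0.10526
Wq = W - 1/μ = 0.10526 - 0.055249 = 0.05001
Lq = λWq = 8.6 × 0.05001 = 0.4301 ✔ (matches Method 1)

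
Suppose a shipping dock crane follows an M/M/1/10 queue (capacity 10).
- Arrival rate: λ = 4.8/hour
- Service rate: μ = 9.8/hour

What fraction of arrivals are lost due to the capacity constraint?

ρ = λ/μ = 4.8/9.8 = 0.4898
P₀ = (1-ρ)/(1-ρ^(K+1)) = (1-0.4898)/(1-0.4898^11) = 0.5102/0.9996 = 0.5104
P_K = P₀×ρ^K = 0.5104 × 0.4898^10 = 0.5104 × 0.0007947 = 0.0004056
Blocking probability = 0.04056%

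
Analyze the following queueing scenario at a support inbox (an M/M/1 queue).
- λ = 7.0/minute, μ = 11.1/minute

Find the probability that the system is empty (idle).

ρ = λ/μ = 7.0/11.1 = 0.6306
P(0) = 1 - ρ = 1 - 0.6306 = 0.3694
The server is idle 36.94% of the time.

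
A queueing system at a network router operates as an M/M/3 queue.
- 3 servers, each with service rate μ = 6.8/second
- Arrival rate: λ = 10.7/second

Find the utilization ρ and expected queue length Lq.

Traffic intensity: ρ = λ/(cμ) = 10.7/(3×6.8) = 0.5245
Since ρ = 0.5245 < 1, system is stable.
Offered load a = λ/μ = cρ = 10.7/6.8 = 1.5735
P₀ = [ Σₙ₌₀^2 aⁿ/n! + a^3/(3!(1-ρ)) ]⁻¹
Σ = a^0/0! + a^1/1! + a^2/2! = 1.0000 + 1.5735 + 1.2380 = 3.8115
a^3/(3!(1-ρ)) = 3.8961/(6 × 0.4755) = 1.3656
P₀ = 1/(3.8115 + 1.3656) = 0.1932
Lq = P₀·a^3·ρ / (3!(1-ρ)²) = 0.1932 × 3.8961 × 0.5245 / (6 × 0.2261) = 0.2910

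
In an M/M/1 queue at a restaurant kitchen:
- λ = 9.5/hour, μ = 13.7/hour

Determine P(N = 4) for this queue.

ρ = λ/μ = 9.5/13.7 = 0.6934
P(n) = (1-ρ)ρⁿ
P(4) = (1-0.6934) × 0.6934^4
P(4) = 0.30660 × 0.23117
P(4) = 0.07088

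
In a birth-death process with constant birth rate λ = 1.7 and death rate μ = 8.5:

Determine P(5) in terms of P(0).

For constant rates: P(n)/P(0) = (λ/μ)^n
P(5)/P(0) = (1.7/8.5)^5 = 0.2000^5 = 0.0003200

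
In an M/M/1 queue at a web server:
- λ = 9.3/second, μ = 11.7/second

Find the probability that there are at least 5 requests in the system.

ρ = λ/μ = 9.3/11.7 = 0.79487
P(N ≥ n) = ρⁿ
P(N ≥ 5) = 0.79487^5
P(N ≥ 5) = 0.3173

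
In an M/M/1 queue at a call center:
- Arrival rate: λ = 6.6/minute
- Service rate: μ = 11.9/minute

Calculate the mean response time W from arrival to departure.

First, compute utilization: ρ = λ/μ = 6.6/11.9 = 0.5546
For M/M/1: W = 1/(μ-λ)
W = 1/(11.9-6.6) = 1/5.30
W = 0.1887 minutes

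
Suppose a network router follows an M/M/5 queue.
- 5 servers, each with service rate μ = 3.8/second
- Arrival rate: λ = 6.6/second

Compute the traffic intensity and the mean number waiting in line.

Traffic intensity: ρ = λ/(cμ) = 6.6/(5×3.8) = 0.3474
Since ρ = 0.3474 < 1, system is stable.
Offered load a = λ/μ = cρ = 6.6/3.8 = 1.7368
P₀ = [ Σₙ₌₀^4 aⁿ/n! + a^5/(5!(1-ρ)) ]⁻¹
Σ = a^0/0! + a^1/1! + a^2/2! + a^3/3! + a^4/4! = 1.000000 + 1.736842 + 1.508310 + 0.8732322 + 0.3791666 = 5.4976
a^5/(5!(1-ρ)) = 15.8053/(120 × 0.6526) = 0.2018
P₀ = 1/(5.4976 + 0.2018) = 0.1755
Lq = P₀·a^5·ρ / (5!(1-ρ)²) = 0.1755 × 15.8053 × 0.3474 / (120 × 0.4259) = 0.01885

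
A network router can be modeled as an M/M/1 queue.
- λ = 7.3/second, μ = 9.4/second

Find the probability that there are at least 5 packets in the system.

ρ = λ/μ = 7.3/9.4 = 0.7766
P(N ≥ n) = ρⁿ
P(N ≥ 5) = 0.7766^5
P(N ≥ 5) = 0.2825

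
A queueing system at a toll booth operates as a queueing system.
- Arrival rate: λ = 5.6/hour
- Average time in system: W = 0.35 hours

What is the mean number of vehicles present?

Little's Law: L = λW
L = 5.6 × 0.35 = 1.9600 vehicles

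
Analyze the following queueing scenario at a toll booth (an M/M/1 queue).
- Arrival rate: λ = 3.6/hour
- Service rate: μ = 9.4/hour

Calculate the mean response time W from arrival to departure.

First, compute utilization: ρ = λ/μ = 3.6/9.4 = 0.3830
For M/M/1: W = 1/(μ-λ)
W = 1/(9.4-3.6) = 1/5.80
W = 0.1724 hours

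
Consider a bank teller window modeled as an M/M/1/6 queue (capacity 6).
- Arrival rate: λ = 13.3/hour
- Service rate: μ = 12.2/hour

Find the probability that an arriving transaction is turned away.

ρ = λ/μ = 13.3/12.2 = 1.09016
P₀ = (1-ρ)/(1-ρ^(K+1)) = (1-1.09016)/(1-1.09016^7) = -0.09016/-0.8299 = 0.1086
P_K = P₀×ρ^K = 0.10864 × 1.09016^6 = 0.10864 × 1.6786 = 0.1824
Blocking probability = 18.24%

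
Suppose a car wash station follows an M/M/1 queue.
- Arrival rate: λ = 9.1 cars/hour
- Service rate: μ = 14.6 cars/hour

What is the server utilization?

Server utilization: ρ = λ/μ
ρ = 9.1/14.6 = 0.6233
The server is busy 62.33% of the time.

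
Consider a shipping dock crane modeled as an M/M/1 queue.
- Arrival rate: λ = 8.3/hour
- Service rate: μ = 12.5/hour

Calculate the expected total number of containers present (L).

ρ = λ/μ = 8.3/12.5 = 0.6640
For M/M/1: L = λ/(μ-λ)
L = 8.3/(12.5-8.3) = 8.3/4.20
L = 1.9762 containers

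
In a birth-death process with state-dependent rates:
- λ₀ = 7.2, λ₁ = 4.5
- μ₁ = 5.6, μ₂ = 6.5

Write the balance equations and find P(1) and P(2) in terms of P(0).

Balance equations:
State 0: λ₀P₀ = μ₁P₁ → P₁ = (λ₀/μ₁)P₀ = (7.2/5.6)P₀ = 1.2857P₀
State 1: P₂ = (λ₀λ₁)/(μ₁μ₂)P₀ = (7.2×4.5)/(5.6×6.5)P₀ = 0.8901P₀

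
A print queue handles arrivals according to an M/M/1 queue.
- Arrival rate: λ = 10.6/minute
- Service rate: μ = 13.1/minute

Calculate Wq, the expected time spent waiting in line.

First, compute utilization: ρ = λ/μ = 10.6/13.1 = 0.8092
For M/M/1: Wq = λ/(μ(μ-λ))
Wq = 10.6/(13.1 × (13.1-10.6))
Wq = 10.6/(13.1 × 2.50)
Wq = 0.3237 minutes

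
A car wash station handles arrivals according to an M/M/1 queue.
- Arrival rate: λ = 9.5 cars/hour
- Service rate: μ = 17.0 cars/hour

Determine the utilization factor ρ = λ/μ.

Server utilization: ρ = λ/μ
ρ = 9.5/17.0 = 0.5588
The server is busy 55.88% of the time.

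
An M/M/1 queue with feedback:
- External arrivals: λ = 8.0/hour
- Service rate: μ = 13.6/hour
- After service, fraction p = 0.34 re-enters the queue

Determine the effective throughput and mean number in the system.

Effective arrival rate: λ_eff = λ/(1-p) = 8.0/(1-0.34) = 8.0/0.66 = 12.121212
ρ = λ_eff/μ = 12.121212/13.6 = 0.8912656
L = ρ/(1-ρ) = 0.8912656/(1-0.8912656) = 8.1967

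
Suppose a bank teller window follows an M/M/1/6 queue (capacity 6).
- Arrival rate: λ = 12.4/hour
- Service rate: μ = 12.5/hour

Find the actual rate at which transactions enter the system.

ρ = λ/μ = 12.4/12.5 = 0.9920
P₀ = (1-ρ)/(1-ρ^(K+1)) = (1-0.9920)/(1-0.9920^7) = 0.008000/0.05467 = 0.1463
P_K = P₀×ρ^K = 0.1463 × 0.9920^6 = 0.1463 × 0.9529 = 0.1394
λ_eff = λ(1-P_K) = 12.4 × (1 - 0.139438) = 12.4 × 0.860562 = 10.6710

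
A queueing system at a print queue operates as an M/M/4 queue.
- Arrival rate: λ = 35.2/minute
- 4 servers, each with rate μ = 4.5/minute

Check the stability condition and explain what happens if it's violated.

Stability requires ρ = λ/(cμ) < 1
ρ = 35.2/(4 × 4.5) = 35.2/18.00 = 1.9556
Since 1.9556 ≥ 1, the system is UNSTABLE.
Need c > λ/μ = 35.2/4.5 = 7.82.
Minimum servers needed: c = 8.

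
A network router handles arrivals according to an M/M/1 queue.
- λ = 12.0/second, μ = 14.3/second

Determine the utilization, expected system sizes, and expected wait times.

Step 1: ρ = λ/μ = 12.0/14.3 = 0.8392
Step 2: L = λ/(μ-λ) = 12.0/2.30 = 5.2174
Step 3: Lq = λ²/(μ(μ-λ)) = 144.00/(14.3×2.30) = 4.3782
Step 4: W = 1/(μ-λ) = 1/2.30 = 0.43478
Step 5: Wq = λ/(μ(μ-λ)) = 12.0/(14.3×2.30) = 0.3649
Step 6: P(0) = 1-ρ = 0.1608
Verify: L = λW = 12.0×0.43478 = 5.2174 ✔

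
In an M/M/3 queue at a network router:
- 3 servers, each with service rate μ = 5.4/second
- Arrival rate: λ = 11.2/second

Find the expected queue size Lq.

Traffic intensity: ρ = λ/(cμ) = 11.2/(3×5.4) = 0.6914
Since ρ = 0.6914 < 1, system is stable.
Offered load a = λ/μ = cρ = 11.2/5.4 = 2.0741
P₀ = [ Σₙ₌₀^2 aⁿ/n! + a^3/(3!(1-ρ)) ]⁻¹
Σ = a^0/0! + a^1/1! + a^2/2! = 1.0000 + 2.0741 + 2.1509 = 5.2250
a^3/(3!(1-ρ)) = 8.9222/(6 × 0.30864) = 4.8180
P₀ = 1/(5.2250 + 4.8180) = 0.09957
Lq = P₀·a^3·ρ / (3!(1-ρ)²) = 0.099572 × 8.9222 × 0.69136 / (6 × 0.095260) = 1.0746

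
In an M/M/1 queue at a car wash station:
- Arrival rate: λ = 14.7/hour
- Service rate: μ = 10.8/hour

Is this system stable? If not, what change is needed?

Stability requires ρ = λ/(cμ) < 1
ρ = 14.7/(1 × 10.8) = 14.7/10.80 = 1.3611
Since 1.3611 ≥ 1, the system is UNSTABLE.
Queue grows without bound. Need μ > λ = 14.7.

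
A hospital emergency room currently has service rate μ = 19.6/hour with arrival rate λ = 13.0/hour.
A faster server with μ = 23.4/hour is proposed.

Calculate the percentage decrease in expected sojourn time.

System 1: ρ₁ = 13.0/19.6 = 0.6633, W₁ = 1/(19.6-13.0) = 0.15152
System 2: ρ₂ = 13.0/23.4 = 0.5556, W₂ = 1/(23.4-13.0) = 0.096154
Improvement: (W₁-W₂)/W₁ = (0.15152-0.096154)/0.15152 = 36.54%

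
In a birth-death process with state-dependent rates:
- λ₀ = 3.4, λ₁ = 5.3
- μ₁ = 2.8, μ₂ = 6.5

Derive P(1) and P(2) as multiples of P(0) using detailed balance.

Balance equations:
State 0: λ₀P₀ = μ₁P₁ → P₁ = (λ₀/μ₁)P₀ = (3.4/2.8)P₀ = 1.2143P₀
State 1: P₂ = (λ₀λ₁)/(μ₁μ₂)P₀ = (3.4×5.3)/(2.8×6.5)P₀ = 0.9901P₀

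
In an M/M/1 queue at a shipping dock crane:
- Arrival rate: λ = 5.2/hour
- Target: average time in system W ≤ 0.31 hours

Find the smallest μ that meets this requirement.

For M/M/1: W = 1/(μ-λ)
Need W ≤ 0.31, so 1/(μ-λ) ≤ 0.31
μ - λ ≥ 1/0.31 = 3.2258
μ ≥ 5.2 + 3.2258 = 8.4258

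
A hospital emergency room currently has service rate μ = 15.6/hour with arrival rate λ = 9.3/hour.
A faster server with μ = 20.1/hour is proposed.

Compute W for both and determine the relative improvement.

System 1: ρ₁ = 9.3/15.6 = 0.5962, W₁ = 1/(15.6-9.3) = 0.15873
System 2: ρ₂ = 9.3/20.1 = 0.4627, W₂ = 1/(20.1-9.3) = 0.092593
Improvement: (W₁-W₂)/W₁ = (0.15873-0.092593)/0.15873 = 41.67%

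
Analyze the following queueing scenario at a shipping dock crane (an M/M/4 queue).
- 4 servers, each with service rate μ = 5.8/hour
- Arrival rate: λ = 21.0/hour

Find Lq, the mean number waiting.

Traffic intensity: ρ = λ/(cμ) = 21.0/(4×5.8) = 0.9052
Since ρ = 0.9052 < 1, system is stable.
Offered load a = λ/μ = cρ = 21.0/5.8 = 3.6207
P₀ = [ Σₙ₌₀^3 aⁿ/n! + a^4/(4!(1-ρ)) ]⁻¹
Σ = a^0/0! + a^1/1! + a^2/2! + a^3/3! = 1.0000 + 3.6207 + 6.5547 + 7.9108 = 19.0862
a^4/(4!(1-ρ)) = 171.8562/(24 × 0.0948276) = 75.5126
P₀ = 1/(19.0862 + 75.5126) = 0.01057
Lq = P₀·a^4·ρ / (4!(1-ρ)²) = 0.010571 × 171.8562 × 0.90517 / (24 × 0.0089923) = 7.6196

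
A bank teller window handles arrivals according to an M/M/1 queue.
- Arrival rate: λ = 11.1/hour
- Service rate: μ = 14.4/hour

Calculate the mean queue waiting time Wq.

First, compute utilization: ρ = λ/μ = 11.1/14.4 = 0.7708
For M/M/1: Wq = λ/(μ(μ-λ))
Wq = 11.1/(14.4 × (14.4-11.1))
Wq = 11.1/(14.4 × 3.30)
Wq = 0.2336 hours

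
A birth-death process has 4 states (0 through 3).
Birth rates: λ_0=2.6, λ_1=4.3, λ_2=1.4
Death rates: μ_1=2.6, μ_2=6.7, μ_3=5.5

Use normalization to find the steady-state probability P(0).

Ratios P(n)/P(0) = (λ₀···λₙ₋₁)/(μ₁···μₙ):
P(1)/P(0) = (2.6)/(2.6) = 1.0000
P(2)/P(0) = (2.6×4.3)/(2.6×6.7) = 0.6418
P(3)/P(0) = (2.6×4.3×1.4)/(2.6×6.7×5.5) = 0.1634

Normalization: ∑ P(n) = 1
P(0) × (1.0000 + 1.0000 + 0.6418 + 0.1634) = 1
P(0) × 2.8052 = 1
P(0) = 1/2.8052 = 0.3565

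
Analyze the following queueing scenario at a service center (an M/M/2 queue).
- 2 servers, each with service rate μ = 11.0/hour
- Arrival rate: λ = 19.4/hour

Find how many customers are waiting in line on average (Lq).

Traffic intensity: ρ = λ/(cμ) = 19.4/(2×11.0) = 0.8818
Since ρ = 0.8818 < 1, system is stable.
Offered load a = λ/μ = cρ = 19.4/11.0 = 1.7636
P₀ = [ Σₙ₌₀^1 aⁿ/n! + a^2/(2!(1-ρ)) ]⁻¹
Σ = a^0/0! + a^1/1! = 1.0000 + 1.7636 = 2.7636
a^2/(2!(1-ρ)) = 3.11041/(2 × 0.118182) = 13.1594
P₀ = 1/(2.7636 + 13.1594) = 0.06280
Lq = P₀·a^2·ρ / (2!(1-ρ)²) = 0.062802 × 3.1104 × 0.88182 / (2 × 0.013967) = 6.1665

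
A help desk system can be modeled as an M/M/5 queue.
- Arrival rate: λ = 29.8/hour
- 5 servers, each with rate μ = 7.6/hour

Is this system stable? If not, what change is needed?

Stability requires ρ = λ/(cμ) < 1
ρ = 29.8/(5 × 7.6) = 29.8/38.00 = 0.7842
Since 0.7842 < 1, the system is STABLE.
The servers are busy 78.42% of the time.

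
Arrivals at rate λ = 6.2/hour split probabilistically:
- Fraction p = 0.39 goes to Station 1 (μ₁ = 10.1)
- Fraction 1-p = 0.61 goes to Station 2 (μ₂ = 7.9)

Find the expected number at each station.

Effective rates: λ₁ = 6.2×0.39 = 2.418, λ₂ = 6.2×0.61 = 3.782
Station 1: ρ₁ = 2.418/10.1 = 0.2394, L₁ = ρ₁/(1-ρ₁) = 0.2394/(1-0.2394) = 0.3148
Station 2: ρ₂ = 3.782/7.9 = 0.47873, L₂ = ρ₂/(1-ρ₂) = 0.47873/(1-0.47873) = 0.9184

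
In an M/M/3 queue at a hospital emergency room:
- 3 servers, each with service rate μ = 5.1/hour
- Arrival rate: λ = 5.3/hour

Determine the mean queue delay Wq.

Traffic intensity: ρ = λ/(cμ) = 5.3/(3×5.1) = 0.3464
Since ρ = 0.3464 < 1, system is stable.
Offered load a = λ/μ = cρ = 5.3/5.1 = 1.0392
P₀ = [ Σₙ₌₀^2 aⁿ/n! + a^3/(3!(1-ρ)) ]⁻¹
Σ = a^0/0! + a^1/1! + a^2/2! = 1.0000 + 1.0392 + 0.5400 = 2.5792
a^3/(3!(1-ρ)) = 1.1223/(6 × 0.6536) = 0.2862
P₀ = 1/(2.5792 + 0.2862) = 0.3490
Lq = P₀·a^3·ρ / (3!(1-ρ)²) = 0.348992 × 1.12232 × 0.346405 / (6 × 0.427186) = 0.05294
Wq = Lq/λ = 0.052936/5.3 = 0.009988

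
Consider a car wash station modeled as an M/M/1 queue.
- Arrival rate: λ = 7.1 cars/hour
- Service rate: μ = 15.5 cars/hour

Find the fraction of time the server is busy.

Server utilization: ρ = λ/μ
ρ = 7.1/15.5 = 0.4581
The server is busy 45.81% of the time.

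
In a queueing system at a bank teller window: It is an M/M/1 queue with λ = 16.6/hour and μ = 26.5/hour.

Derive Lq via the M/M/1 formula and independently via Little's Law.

Method 1 (direct): Lq = λ²/(μ(μ-λ)) = 275.56/(26.5 × 9.90) = 1.0504

Method 2 (Little's Law):
W = 1/(μ-λ) = 1/9.90 = 0.1010101
Wq = W - 1/μ = 0.1010101 - 0.03773585 = 0.0632743
Lq = λWq = 16.6 × 0.0632743 = 1.0504 ✔ (matches Method 1)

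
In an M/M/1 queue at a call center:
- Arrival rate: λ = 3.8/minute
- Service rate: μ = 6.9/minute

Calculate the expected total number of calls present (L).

ρ = λ/μ = 3.8/6.9 = 0.5507
For M/M/1: L = λ/(μ-λ)
L = 3.8/(6.9-3.8) = 3.8/3.10
L = 1.2258 calls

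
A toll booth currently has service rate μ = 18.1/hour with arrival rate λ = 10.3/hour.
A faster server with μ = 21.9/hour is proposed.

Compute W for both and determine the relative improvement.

System 1: ρ₁ = 10.3/18.1 = 0.5691, W₁ = 1/(18.1-10.3) = 0.12821
System 2: ρ₂ = 10.3/21.9 = 0.4703, W₂ = 1/(21.9-10.3) = 0.086207
Improvement: (W₁-W₂)/W₁ = (0.12821-0.086207)/0.12821 = 32.76%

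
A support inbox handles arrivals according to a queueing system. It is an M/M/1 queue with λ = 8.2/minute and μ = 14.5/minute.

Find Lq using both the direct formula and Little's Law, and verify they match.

Method 1 (direct): Lq = λ²/(μ(μ-λ)) = 67.24/(14.5 × 6.30) = 0.7361

Method 2 (Little's Law):
W = 1/(μ-λ) = 1/6.30 = 0.158730
Wq = W - 1/μ = 0.158730 - 0.0689655 = 0.089765
Lq = λWq = 8.2 × 0.089765 = 0.7361 ✔ (matches Method 1)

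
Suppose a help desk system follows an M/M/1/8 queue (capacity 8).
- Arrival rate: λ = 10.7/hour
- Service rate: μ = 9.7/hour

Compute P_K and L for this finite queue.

ρ = λ/μ = 10.7/9.7 = 1.1031
P₀ = (1-ρ)/(1-ρ^(K+1)) = (1-1.1031)/(1-1.1031^9) = -0.1031/-1.4184 = 0.07269
P_K = P₀×ρ^K = 0.07269 × 1.1031^8 = 0.07269 × 2.1924 = 0.1594
Blocking probability P_8 = 0.1594 (15.94%)
L = ρ[1 - (K+1)ρ^K + Kρ^(K+1)] / [(1-ρ)(1-ρ^(K+1))]
L = 1.1031 × (1 - 9×2.192396 + 8×2.418432) / ((1 - 1.1031) × (1 - 2.418432)) = 4.6457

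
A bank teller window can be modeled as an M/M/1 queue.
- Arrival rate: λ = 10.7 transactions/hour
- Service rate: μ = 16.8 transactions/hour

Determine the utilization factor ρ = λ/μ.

Server utilization: ρ = λ/μ
ρ = 10.7/16.8 = 0.6369
The server is busy 63.69% of the time.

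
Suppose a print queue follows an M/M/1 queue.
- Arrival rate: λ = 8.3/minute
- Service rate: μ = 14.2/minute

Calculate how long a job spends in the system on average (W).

First, compute utilization: ρ = λ/μ = 8.3/14.2 = 0.5845
For M/M/1: W = 1/(μ-λ)
W = 1/(14.2-8.3) = 1/5.90
W = 0.1695 minutes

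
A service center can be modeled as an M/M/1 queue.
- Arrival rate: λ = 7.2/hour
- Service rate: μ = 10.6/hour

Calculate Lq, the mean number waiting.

ρ = λ/μ = 7.2/10.6 = 0.6792
For M/M/1: Lq = λ²/(μ(μ-λ))
Lq = 51.84/(10.6 × 3.40)
Lq = 1.4384 customers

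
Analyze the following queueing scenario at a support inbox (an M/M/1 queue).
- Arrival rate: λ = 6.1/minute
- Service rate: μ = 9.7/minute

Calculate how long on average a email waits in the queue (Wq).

First, compute utilization: ρ = λ/μ = 6.1/9.7 = 0.6289
For M/M/1: Wq = λ/(μ(μ-λ))
Wq = 6.1/(9.7 × (9.7-6.1))
Wq = 6.1/(9.7 × 3.60)
Wq = 0.1747 minutes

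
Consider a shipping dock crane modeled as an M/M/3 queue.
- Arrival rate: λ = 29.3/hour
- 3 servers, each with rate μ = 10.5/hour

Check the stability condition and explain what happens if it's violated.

Stability requires ρ = λ/(cμ) < 1
ρ = 29.3/(3 × 10.5) = 29.3/31.50 = 0.9302
Since 0.9302 < 1, the system is STABLE.
The servers are busy 93.02% of the time.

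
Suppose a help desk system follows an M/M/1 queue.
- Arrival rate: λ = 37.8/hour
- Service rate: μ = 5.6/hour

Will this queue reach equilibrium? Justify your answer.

Stability requires ρ = λ/(cμ) < 1
ρ = 37.8/(1 × 5.6) = 37.8/5.60 = 6.7500
Since 6.7500 ≥ 1, the system is UNSTABLE.
Queue grows without bound. Need μ > λ = 37.8.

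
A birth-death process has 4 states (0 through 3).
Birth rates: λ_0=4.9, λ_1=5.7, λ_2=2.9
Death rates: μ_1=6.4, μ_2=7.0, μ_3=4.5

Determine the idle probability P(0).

Ratios P(n)/P(0) = (λ₀···λₙ₋₁)/(μ₁···μₙ):
P(1)/P(0) = (4.9)/(6.4) = 0.7656
P(2)/P(0) = (4.9×5.7)/(6.4×7.0) = 0.6234
P(3)/P(0) = (4.9×5.7×2.9)/(6.4×7.0×4.5) = 0.4018

Normalization: ∑ P(n) = 1
P(0) × (1.0000 + 0.7656 + 0.6234 + 0.4018) = 1
P(0) × 2.7908 = 1
P(0) = 1/2.7908 = 0.3583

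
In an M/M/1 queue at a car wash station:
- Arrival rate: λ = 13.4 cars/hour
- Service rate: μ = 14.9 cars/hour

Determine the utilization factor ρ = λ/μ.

Server utilization: ρ = λ/μ
ρ = 13.4/14.9 = 0.8993
The server is busy 89.93% of the time.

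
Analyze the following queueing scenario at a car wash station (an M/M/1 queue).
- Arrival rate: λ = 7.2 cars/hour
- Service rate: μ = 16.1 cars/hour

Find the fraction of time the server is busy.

Server utilization: ρ = λ/μ
ρ = 7.2/16.1 = 0.4472
The server is busy 44.72% of the time.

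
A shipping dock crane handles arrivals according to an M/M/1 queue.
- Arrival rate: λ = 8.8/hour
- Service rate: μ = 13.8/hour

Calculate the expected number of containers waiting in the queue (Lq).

ρ = λ/μ = 8.8/13.8 = 0.6377
For M/M/1: Lq = λ²/(μ(μ-λ))
Lq = 77.44/(13.8 × 5.00)
Lq = 1.1223 containers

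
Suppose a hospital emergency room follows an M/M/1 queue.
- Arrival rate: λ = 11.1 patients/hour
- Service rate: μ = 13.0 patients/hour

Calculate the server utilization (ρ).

Server utilization: ρ = λ/μ
ρ = 11.1/13.0 = 0.8538
The server is busy 85.38% of the time.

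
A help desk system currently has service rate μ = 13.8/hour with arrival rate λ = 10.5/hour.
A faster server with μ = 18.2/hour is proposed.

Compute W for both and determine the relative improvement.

System 1: ρ₁ = 10.5/13.8 = 0.7609, W₁ = 1/(13.8-10.5) = 0.30303
System 2: ρ₂ = 10.5/18.2 = 0.5769, W₂ = 1/(18.2-10.5) = 0.12987
Improvement: (W₁-W₂)/W₁ = (0.30303-0.12987)/0.30303 = 57.14%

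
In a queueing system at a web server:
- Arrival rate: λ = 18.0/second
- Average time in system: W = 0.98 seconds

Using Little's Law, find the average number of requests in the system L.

Little's Law: L = λW
L = 18.0 × 0.98 = 17.6400 requests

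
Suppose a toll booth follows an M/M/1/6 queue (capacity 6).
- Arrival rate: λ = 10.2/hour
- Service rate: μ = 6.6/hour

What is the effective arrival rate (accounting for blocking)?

ρ = λ/μ = 10.2/6.6 = 1.54545
P₀ = (1-ρ)/(1-ρ^(K+1)) = (1-1.54545)/(1-1.54545^7) = -0.54545/-20.0564 = 0.02720
P_K = P₀×ρ^K = 0.027196 × 1.54545^6 = 0.027196 × 13.6248 = 0.3705
λ_eff = λ(1-P_K) = 10.2 × (1 - 0.37054) = 10.2 × 0.62946 = 6.4205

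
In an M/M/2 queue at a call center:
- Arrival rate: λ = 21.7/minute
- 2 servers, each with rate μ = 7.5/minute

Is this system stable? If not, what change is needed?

Stability requires ρ = λ/(cμ) < 1
ρ = 21.7/(2 × 7.5) = 21.7/15.00 = 1.4467
Since 1.4467 ≥ 1, the system is UNSTABLE.
Need c > λ/μ = 21.7/7.5 = 2.89.
Minimum servers needed: c = 3.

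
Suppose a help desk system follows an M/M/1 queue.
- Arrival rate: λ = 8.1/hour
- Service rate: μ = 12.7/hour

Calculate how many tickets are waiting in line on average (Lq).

ρ = λ/μ = 8.1/12.7 = 0.6378
For M/M/1: Lq = λ²/(μ(μ-λ))
Lq = 65.61/(12.7 × 4.60)
Lq = 1.1231 tickets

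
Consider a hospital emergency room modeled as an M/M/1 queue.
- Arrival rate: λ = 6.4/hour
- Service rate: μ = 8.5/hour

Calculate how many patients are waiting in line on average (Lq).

ρ = λ/μ = 6.4/8.5 = 0.7529
For M/M/1: Lq = λ²/(μ(μ-λ))
Lq = 40.96/(8.5 × 2.10)
Lq = 2.2947 patients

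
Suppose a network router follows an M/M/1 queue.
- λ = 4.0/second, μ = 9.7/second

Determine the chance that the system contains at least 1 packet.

ρ = λ/μ = 4.0/9.7 = 0.4124
P(N ≥ n) = ρⁿ
P(N ≥ 1) = 0.4124^1
P(N ≥ 1) = 0.4124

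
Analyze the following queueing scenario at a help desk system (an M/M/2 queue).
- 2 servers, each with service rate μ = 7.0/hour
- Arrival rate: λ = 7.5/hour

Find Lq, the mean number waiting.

Traffic intensity: ρ = λ/(cμ) = 7.5/(2×7.0) = 0.5357
Since ρ = 0.5357 < 1, system is stable.
Offered load a = λ/μ = cρ = 7.5/7.0 = 1.0714
P₀ = [ Σₙ₌₀^1 aⁿ/n! + a^2/(2!(1-ρ)) ]⁻¹
Σ = a^0/0! + a^1/1! = 1.0000 + 1.0714 = 2.0714
a^2/(2!(1-ρ)) = 1.1480/(2 × 0.4643) = 1.2363
P₀ = 1/(2.0714 + 1.2363) = 0.3023
Lq = P₀·a^2·ρ / (2!(1-ρ)²) = 0.30233 × 1.1480 × 0.53571 / (2 × 0.21556) = 0.4313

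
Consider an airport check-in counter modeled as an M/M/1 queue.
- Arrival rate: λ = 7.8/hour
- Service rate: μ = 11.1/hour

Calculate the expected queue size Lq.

ρ = λ/μ = 7.8/11.1 = 0.7027
For M/M/1: Lq = λ²/(μ(μ-λ))
Lq = 60.84/(11.1 × 3.30)
Lq = 1.6609 passengers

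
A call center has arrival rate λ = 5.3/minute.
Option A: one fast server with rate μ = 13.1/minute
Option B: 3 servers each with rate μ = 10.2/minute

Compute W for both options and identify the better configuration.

Option A: single server μ = 13.1 (M/M/1)
  ρ_A = 5.3/13.1 = 0.4046
  W_A = 1/(μ-λ) = 1/(13.1-5.3) = 1/7.80 = 0.1282

Option B: 3 servers μ = 10.2 (M/M/3)
  ρ_B = λ/(cμ) = 5.3/(3×10.2) = 0.1732
  Offered load a = λ/μ = cρ = 5.3/10.2 = 0.5196
  P₀ = [ Σₙ₌₀^2 aⁿ/n! + a^3/(3!(1-ρ)) ]⁻¹
  Σ = a^0/0! + a^1/1! + a^2/2! = 1.0000 + 0.5196 + 0.1350 = 1.6546
  a^3/(3!(1-ρ)) = 0.1403/(6 × 0.8268) = 0.02828
  P₀ = 1/(1.6546 + 0.02828) = 0.5942
  Lq = P₀·a^3·ρ / (3!(1-ρ)²) = 0.5942 × 0.1403 × 0.1732 / (6 × 0.6836) = 0.003520
  Wq_B = Lq/λ = 0.003520/5.3 = 0.0006642
  W_B = Wq_B + 1/μ = 0.0006642 + 0.09804 = 0.09870

Since W_B = 0.09870 < W_A = 0.1282, Option B (multiple servers) has the shorter time in system.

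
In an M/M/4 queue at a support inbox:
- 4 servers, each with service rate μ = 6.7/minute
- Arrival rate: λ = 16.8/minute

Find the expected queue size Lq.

Traffic intensity: ρ = λ/(cμ) = 16.8/(4×6.7) = 0.6269
Since ρ = 0.6269 < 1, system is stable.
Offered load a = λ/μ = cρ = 16.8/6.7 = 2.5075
P₀ = [ Σₙ₌₀^3 aⁿ/n! + a^4/(4!(1-ρ)) ]⁻¹
Σ = a^0/0! + a^1/1! + a^2/2! + a^3/3! = 1.00000 + 2.50746 + 3.14368 + 2.62756 = 9.2787
a^4/(4!(1-ρ)) = 39.5310/(24 × 0.37313) = 4.4143
P₀ = 1/(9.2787 + 4.4143) = 0.07303
Lq = P₀·a^4·ρ / (4!(1-ρ)²) = 0.073030 × 39.5310 × 0.62687 / (24 × 0.13923) = 0.5416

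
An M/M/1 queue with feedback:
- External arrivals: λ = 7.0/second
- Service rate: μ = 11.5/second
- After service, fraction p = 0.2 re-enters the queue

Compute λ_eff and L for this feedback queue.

Effective arrival rate: λ_eff = λ/(1-p) = 7.0/(1-0.2) = 7.0/0.80 = 8.7500
ρ = λ_eff/μ = 8.7500/11.5 = 0.76087
L = ρ/(1-ρ) = 0.76087/(1-0.76087) = 3.1818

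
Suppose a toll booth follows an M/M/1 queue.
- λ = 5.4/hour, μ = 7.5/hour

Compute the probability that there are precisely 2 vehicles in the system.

ρ = λ/μ = 5.4/7.5 = 0.7200
P(n) = (1-ρ)ρⁿ
P(2) = (1-0.7200) × 0.7200^2
P(2) = 0.2800 × 0.5184
P(2) = 0.1452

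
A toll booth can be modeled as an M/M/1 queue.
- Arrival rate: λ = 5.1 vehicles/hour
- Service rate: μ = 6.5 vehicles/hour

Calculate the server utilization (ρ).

Server utilization: ρ = λ/μ
ρ = 5.1/6.5 = 0.7846
The server is busy 78.46% of the time.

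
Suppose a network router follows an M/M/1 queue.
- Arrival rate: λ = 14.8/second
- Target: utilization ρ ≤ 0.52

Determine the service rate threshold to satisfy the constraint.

ρ = λ/μ, so μ = λ/ρ
μ ≥ 14.8/0.52 = 28.4615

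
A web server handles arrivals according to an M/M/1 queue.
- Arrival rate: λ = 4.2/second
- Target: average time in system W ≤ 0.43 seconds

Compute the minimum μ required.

For M/M/1: W = 1/(μ-λ)
Need W ≤ 0.43, so 1/(μ-λ) ≤ 0.43
μ - λ ≥ 1/0.43 = 2.3256
μ ≥ 4.2 + 2.3256 = 6.5256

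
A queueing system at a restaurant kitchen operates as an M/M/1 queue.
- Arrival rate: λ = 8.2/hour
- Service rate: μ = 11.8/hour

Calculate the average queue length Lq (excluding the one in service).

ρ = λ/μ = 8.2/11.8 = 0.6949
For M/M/1: Lq = λ²/(μ(μ-λ))
Lq = 67.24/(11.8 × 3.60)
Lq = 1.5829 orders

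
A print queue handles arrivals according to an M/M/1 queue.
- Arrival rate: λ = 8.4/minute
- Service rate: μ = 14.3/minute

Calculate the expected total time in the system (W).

First, compute utilization: ρ = λ/μ = 8.4/14.3 = 0.5874
For M/M/1: W = 1/(μ-λ)
W = 1/(14.3-8.4) = 1/5.90
W = 0.1695 minutes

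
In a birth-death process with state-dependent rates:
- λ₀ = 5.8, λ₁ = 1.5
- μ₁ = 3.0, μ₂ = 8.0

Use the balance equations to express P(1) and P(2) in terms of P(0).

Balance equations:
State 0: λ₀P₀ = μ₁P₁ → P₁ = (λ₀/μ₁)P₀ = (5.8/3.0)P₀ = 1.9333P₀
State 1: P₂ = (λ₀λ₁)/(μ₁μ₂)P₀ = (5.8×1.5)/(3.0×8.0)P₀ = 0.3625P₀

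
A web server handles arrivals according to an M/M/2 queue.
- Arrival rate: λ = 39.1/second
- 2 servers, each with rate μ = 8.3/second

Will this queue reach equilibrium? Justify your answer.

Stability requires ρ = λ/(cμ) < 1
ρ = 39.1/(2 × 8.3) = 39.1/16.60 = 2.3554
Since 2.3554 ≥ 1, the system is UNSTABLE.
Need c > λ/μ = 39.1/8.3 = 4.71.
Minimum servers needed: c = 5.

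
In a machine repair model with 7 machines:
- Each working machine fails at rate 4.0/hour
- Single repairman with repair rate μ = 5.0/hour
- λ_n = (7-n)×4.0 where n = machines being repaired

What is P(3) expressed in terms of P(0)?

P(3)/P(0) = ∏_{i=0}^{3-1} λ_i/μ_{i+1}
= (7-0)×4.0/5.0 × (7-1)×4.0/5.0 × (7-2)×4.0/5.0
= 107.5200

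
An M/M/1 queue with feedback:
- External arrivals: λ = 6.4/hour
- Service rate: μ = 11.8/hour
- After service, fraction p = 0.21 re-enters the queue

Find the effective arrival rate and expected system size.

Effective arrival rate: λ_eff = λ/(1-p) = 6.4/(1-0.21) = 6.4/0.79 = 8.1013
ρ = λ_eff/μ = 8.1013/11.8 = 0.68655
L = ρ/(1-ρ) = 0.68655/(1-0.68655) = 2.1903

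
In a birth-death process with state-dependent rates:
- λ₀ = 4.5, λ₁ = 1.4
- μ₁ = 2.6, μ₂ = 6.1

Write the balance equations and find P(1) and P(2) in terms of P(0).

Balance equations:
State 0: λ₀P₀ = μ₁P₁ → P₁ = (λ₀/μ₁)P₀ = (4.5/2.6)P₀ = 1.7308P₀
State 1: P₂ = (λ₀λ₁)/(μ₁μ₂)P₀ = (4.5×1.4)/(2.6×6.1)P₀ = 0.3972P₀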